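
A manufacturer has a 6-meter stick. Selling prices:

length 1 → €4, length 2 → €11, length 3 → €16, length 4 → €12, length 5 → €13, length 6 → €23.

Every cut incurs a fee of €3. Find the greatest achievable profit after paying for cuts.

Build v[k] bottom-up: v[k] = max over allowed piece i of (p[i] + v[k−i]) − 3 per cut.
v[1] = 4
v[2] = max(4+4-3, 11+0) = 11
v[3] = max(4+11-3, 11+4-3, 16+0) = 16
v[4] = max(4+16-3, 11+11-3, 16+4-3, 12+0) = 19
v[5] = max(4+19-3, 11+16-3, 16+11-3, 12+4-3, 13+0) = 24
v[6] = max(4+24-3, 11+19-3, 16+16-3, 12+11-3, 13+4-3, 23+0) = 29
One optimal plan: pieces 3 + 3 (1 cut) → €32 − €3 = €29.

29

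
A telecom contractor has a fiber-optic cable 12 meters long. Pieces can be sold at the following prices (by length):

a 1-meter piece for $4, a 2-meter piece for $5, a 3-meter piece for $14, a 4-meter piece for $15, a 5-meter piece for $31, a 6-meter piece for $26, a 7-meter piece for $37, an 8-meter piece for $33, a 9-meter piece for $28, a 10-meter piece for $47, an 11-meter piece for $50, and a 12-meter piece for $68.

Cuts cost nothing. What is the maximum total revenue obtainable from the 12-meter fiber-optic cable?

70

Let best[k] be the best obtainable value from length k. For each k, try every first piece i and keep the best of price[i] + best[k−i].
best[1] = 4
best[2] = max(4+4, 5+0) = 8
best[3] = max(4+8, 5+4, 14+0) = 14
best[4] = max(4+14, 5+8, 14+4, 15+0) = 18
best[5] = max(4+18, 5+14, 14+8, 15+4, 31+0) = 31
best[6] = max(4+31, 5+18, 14+14, 15+8, 31+4, 26+0) = 35
best[7] = max(4+35, 5+31, 14+18, …, 26+4, 37+0) = 39
best[8] = max(4+39, 5+35, 14+31, …, 37+4, 33+0) = 45
best[9] = max(4+45, 5+39, 14+35, …, 33+4, 28+0) = 49
best[10] = max(4+49, 5+45, 14+39, …, 28+4, 47+0) = 62
best[11] = max(4+62, 5+49, 14+45, …, 47+4, 50+0) = 66
best[12] = max(4+66, 5+62, 14+49, …, 50+4, 68+0) = 70
One optimal cutting: 5 + 5 + 1 + 1 → $31 + $31 + $4 + $4 = $70.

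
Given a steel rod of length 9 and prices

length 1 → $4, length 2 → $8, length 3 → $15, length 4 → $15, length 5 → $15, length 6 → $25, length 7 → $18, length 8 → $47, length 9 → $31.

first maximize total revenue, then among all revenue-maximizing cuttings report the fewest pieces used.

2

Build r[k] bottom-up: r[k] = max over allowed piece i of (p[i] + r[k−i]).
r[1] = 4
r[2] = 8  (first piece 1, then r[1]=4)
r[3] = 15
r[4] = 19  (first piece 1, then r[3]=15)
r[5] = 23  (first piece 1, then r[4]=19)
r[6] = 30  (first piece 3, then r[3]=15)
r[7] = 34  (first piece 1, then r[6]=30)
r[8] = 47
r[9] = 51  (first piece 1, then r[8]=47)
Maximum revenue is $51.
Now minimize piece count subject to staying optimal: for each k, pieces[k] = 1 + min over i with p[i]+r[k−i]=r[k] of pieces[k−i].
pieces[6] = 2
pieces[7] = 3
pieces[8] = 1
pieces[9] = 2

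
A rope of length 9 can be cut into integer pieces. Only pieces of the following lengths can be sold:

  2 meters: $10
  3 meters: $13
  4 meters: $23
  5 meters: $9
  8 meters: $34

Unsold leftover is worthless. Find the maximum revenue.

46

Build best[k] bottom-up: best[k] = max over allowed piece i of (p[i] + best[k−i]).
best[1] = 0
best[2] = 10
best[3] = max(10+0, 13+0) = 13
best[4] = max(10+10, 13+0, 23+0) = 23
best[5] = max(10+13, 13+10, 23+0, 9+0) = 23
best[6] = max(10+23, 13+13, 23+10, 9+0) = 33
best[7] = max(10+23, 13+23, 23+13, 9+10) = 36
best[8] = max(10+33, 13+23, 23+23, 9+13, 34+0) = 46
best[9] = max(10+36, 13+33, 23+23, 9+23, 34+0) = 46
One optimal cutting: pieces 4 + 4 with 1 meter of scrap → $46.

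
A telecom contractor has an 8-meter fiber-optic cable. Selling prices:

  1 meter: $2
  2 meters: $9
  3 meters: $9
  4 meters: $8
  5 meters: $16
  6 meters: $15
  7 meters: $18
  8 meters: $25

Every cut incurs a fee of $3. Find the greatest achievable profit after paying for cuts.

Build v[k] bottom-up: v[k] = max over allowed piece i of (p[i] + v[k−i]) − 3 per cut.
v[1] = 2
v[2] = 9
v[3] = 9
v[4] = 15  (first piece 2, then v[2]=9)
v[5] = 16
v[6] = 21  (first piece 2, then v[4]=15)
v[7] = 22  (first piece 2, then v[5]=16)
v[8] = 27  (first piece 2, then v[6]=21)
One optimal plan: pieces 2 + 2 + 2 + 2 (3 cuts) → $36 − $9 = $27.

27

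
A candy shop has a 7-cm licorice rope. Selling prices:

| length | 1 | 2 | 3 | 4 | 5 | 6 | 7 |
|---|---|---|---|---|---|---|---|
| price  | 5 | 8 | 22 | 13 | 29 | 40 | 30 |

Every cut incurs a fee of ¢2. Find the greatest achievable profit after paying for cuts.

Let v[k] be the best obtainable value from length k. For each k, try every first piece i and keep the best of price[i] + v[k−i] minus the 2 cut fee when i<k.
v[1] = 5
v[2] = 8  (first piece 1, then v[1]=5)
v[3] = 22
v[4] = 25  (first piece 1, then v[3]=22)
v[5] = 29
v[6] = 42  (first piece 3, then v[3]=22)
v[7] = 45  (first piece 1, then v[6]=42)
One optimal plan: pieces 3 + 3 + 1 (2 cuts) → ¢49 − ¢4 = ¢45.

45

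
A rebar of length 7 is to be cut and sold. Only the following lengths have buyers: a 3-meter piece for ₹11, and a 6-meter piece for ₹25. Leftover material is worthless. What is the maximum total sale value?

Let r[k] be the best obtainable value from length k. For each k, try every first piece i and keep the best of price[i] + r[k−i].
r[1] = 0
r[2] = 0
r[3] = 11
r[4] = 11
r[5] = 11
r[6] = max(11+11, 25+0) = 25
r[7] = max(11+11, 25+0) = 25
One optimal cutting: pieces 6 with 1 meter of scrap → ₹25.

25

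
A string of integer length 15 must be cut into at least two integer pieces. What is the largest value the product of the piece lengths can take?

243

Fill m[k] for k=2..15: at each k try every first piece i and multiply by the better of (k−i) uncut or m[k−i].
m[2] = 1×max(1,0) = 1×1 = 1
m[3] = 1×max(2,1) = 1×2 = 2
m[4] = 2×max(2,1) = 2×2 = 4
m[5] = 2×max(3,2) = 2×3 = 6
m[6] = 3×max(3,2) = 3×3 = 9
m[7] = 2×max(5,6) = 2×6 = 12
m[8] = 2×max(6,9) = 2×9 = 18
m[9] = 3×max(6,9) = 3×9 = 27
m[10] = 2×max(8,18) = 2×18 = 36
m[11] = 2×max(9,27) = 2×27 = 54
m[12] = 3×max(9,27) = 3×27 = 81
m[13] = 2×max(11,54) = 2×54 = 108
m[14] = 2×max(12,81) = 2×81 = 162
m[15] = 3×max(12,81) = 3×81 = 243
One optimal split: 3 + 3 + 3 + 3 + 3; product 3×3×3×3×3 = 243.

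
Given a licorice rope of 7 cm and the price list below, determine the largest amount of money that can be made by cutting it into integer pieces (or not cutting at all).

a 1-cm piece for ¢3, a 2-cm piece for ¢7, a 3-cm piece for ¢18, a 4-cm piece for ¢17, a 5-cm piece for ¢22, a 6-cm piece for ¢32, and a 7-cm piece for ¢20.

39

Let r[k] be the best obtainable value from length k. For each k, try every first piece i and keep the best of price[i] + r[k−i].
r[1] = 3
r[2] = 7
r[3] = 18
r[4] = 21  (first piece 1, then r[3]=18)
r[5] = 25  (first piece 2, then r[3]=18)
r[6] = 36  (first piece 3, then r[3]=18)
r[7] = 39  (first piece 1, then r[6]=36)
One optimal cutting: 3 + 3 + 1 → ¢18 + ¢18 + ¢3 = ¢39.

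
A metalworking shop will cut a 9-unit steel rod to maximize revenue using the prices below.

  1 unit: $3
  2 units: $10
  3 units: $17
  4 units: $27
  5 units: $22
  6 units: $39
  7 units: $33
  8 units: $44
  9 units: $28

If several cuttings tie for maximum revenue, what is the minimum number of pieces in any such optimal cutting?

Consider every possible first cut. r[k] is the best of p[i]+r[k−i] over all sellable i≤k.
r[1] = 3
r[2] = 10
r[3] = 17
r[4] = 27
r[5] = 30  (first piece 1, then r[4]=27)
r[6] = 39
r[7] = 44  (first piece 3, then r[4]=27)
r[8] = 54  (first piece 4, then r[4]=27)
r[9] = 57  (first piece 1, then r[8]=54)
Maximum revenue is $57.
Now minimize piece count subject to staying optimal: for each k, pieces[k] = 1 + min over i with p[i]+r[k−i]=r[k] of pieces[k−i].
pieces[6] = 1
pieces[7] = 2
pieces[8] = 2
pieces[9] = 3

3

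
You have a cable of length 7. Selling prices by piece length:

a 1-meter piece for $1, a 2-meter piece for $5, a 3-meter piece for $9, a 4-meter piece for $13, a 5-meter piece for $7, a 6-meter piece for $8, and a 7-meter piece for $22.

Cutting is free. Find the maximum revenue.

22

Build R[k] bottom-up: R[k] = max over allowed piece i of (p[i] + R[k−i]).
R[1] = 1
R[2] = 5
R[3] = 9
R[4] = 13
R[5] = 14  (first piece 1, then R[4]=13)
R[6] = 18  (first piece 2, then R[4]=13)
R[7] = 22  (first piece 3, then R[4]=13)
One optimal cutting: 4 + 3 → $13 + $9 = $22.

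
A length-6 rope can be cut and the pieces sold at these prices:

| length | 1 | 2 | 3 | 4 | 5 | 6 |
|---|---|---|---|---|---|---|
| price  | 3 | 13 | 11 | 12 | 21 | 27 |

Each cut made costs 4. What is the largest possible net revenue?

31

Build v[k] bottom-up: v[k] = max over allowed piece i of (p[i] + v[k−i]) − 4 per cut.
v[1] = 3
v[2] = max(3+3-4, 13+0) = 13
v[3] = max(3+13-4, 13+3-4, 11+0) = 12
v[4] = max(3+12-4, 13+13-4, 11+3-4, 12+0) = 22
v[5] = max(3+22-4, 13+12-4, 11+13-4, 12+3-4, 21+0) = 21
v[6] = max(3+21-4, 13+22-4, 11+12-4, 12+13-4, 21+3-4, 27+0) = 31
One optimal plan: pieces 2 + 2 + 2 (2 cuts) → 39 − 8 = 31.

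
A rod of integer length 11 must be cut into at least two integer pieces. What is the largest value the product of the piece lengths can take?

Define f[k] = max over 1≤i<k of i · max(k−i, f[k−i]); the inner max lets the remainder stay uncut if that's better.
Small cases: f[2]=1, f[3]=2, f[4]=4, f[5]=6.
f[6] = 3·max(3,2) = 3·3 = 9
f[7] = 2·max(5,6) = 2·6 = 12
f[8] = 2·max(6,9) = 2·9 = 18
f[9] = 3·max(6,9) = 3·9 = 27
f[10] = 2·max(8,18) = 2·18 = 36
f[11] = 2·max(9,27) = 2·27 = 54
One optimal split: 3 + 3 + 3 + 2; product 3·3·3·2 = 54.

54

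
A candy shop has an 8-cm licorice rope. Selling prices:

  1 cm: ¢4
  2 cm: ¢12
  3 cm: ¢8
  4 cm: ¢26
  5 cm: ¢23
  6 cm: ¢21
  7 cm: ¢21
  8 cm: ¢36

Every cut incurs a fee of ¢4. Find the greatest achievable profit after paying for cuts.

Consider every possible first cut. v[k] is the best of p[i]+v[k−i] over all sellable i≤k, charging 4 whenever i<k.
v[1] = 4
v[2] = max(4+4-4, 12+0) = 12
v[3] = max(4+12-4, 12+4-4, 8+0) = 12
v[4] = max(4+12-4, 12+12-4, 8+4-4, 26+0) = 26
v[5] = max(4+26-4, 12+12-4, 8+12-4, 26+4-4, 23+0) = 26
v[6] = max(4+26-4, 12+26-4, 8+12-4, 26+12-4, 23+4-4, 21+0) = 34
v[7] = max(4+34-4, 12+26-4, 8+26-4, …, 21+4-4, 21+0) = 34
v[8] = max(4+34-4, 12+34-4, 8+26-4, …, 21+4-4, 36+0) = 48
One optimal plan: pieces 4 + 4 (1 cut) → ¢52 − ¢4 = ¢48.

48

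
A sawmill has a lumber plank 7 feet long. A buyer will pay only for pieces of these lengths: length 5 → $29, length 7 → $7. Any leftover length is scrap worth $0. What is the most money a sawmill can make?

29

Consider every possible first cut. f[k] is the best of p[i]+f[k−i] over all sellable i≤k.
f[1] = 0
f[2] = 0
f[3] = 0
f[4] = 0
f[5] = 29
f[6] = 29
f[7] = max(29+0, 7+0) = 29
One optimal cutting: pieces 5 with 2 feet of scrap → $29.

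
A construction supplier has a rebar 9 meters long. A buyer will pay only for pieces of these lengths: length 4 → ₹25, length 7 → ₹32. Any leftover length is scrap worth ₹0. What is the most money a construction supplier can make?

50

Let f[k] be the best obtainable value from length k. For each k, try every first piece i and keep the best of price[i] + f[k−i].
f[1] = 0
f[2] = 0
f[3] = 0
f[4] = 25
f[5] = 25
f[6] = 25
f[7] = 32
f[8] = 50  (first piece 4, then f[4]=25)
f[9] = 50
One optimal cutting: pieces 4 + 4 with 1 meter of scrap → ₹50.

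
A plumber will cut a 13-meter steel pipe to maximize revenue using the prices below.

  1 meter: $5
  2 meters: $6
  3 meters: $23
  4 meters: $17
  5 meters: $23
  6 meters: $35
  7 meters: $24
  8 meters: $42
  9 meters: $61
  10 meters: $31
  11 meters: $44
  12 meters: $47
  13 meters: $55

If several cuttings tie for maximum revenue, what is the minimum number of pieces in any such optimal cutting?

Consider every possible first cut. r[k] is the best of p[i]+r[k−i] over all sellable i≤k.
r[1] = 5
r[2] = max(5+5, 6+0) = 10
r[3] = max(5+10, 6+5, 23+0) = 23
r[4] = max(5+23, 6+10, 23+5, 17+0) = 28
r[5] = max(5+28, 6+23, 23+10, 17+5, 23+0) = 33
r[6] = max(5+33, 6+28, 23+23, 17+10, 23+5, 35+0) = 46
r[7] = max(5+46, 6+33, 23+28, …, 35+5, 24+0) = 51
r[8] = max(5+51, 6+46, 23+33, …, 24+5, 42+0) = 56
r[9] = max(5+56, 6+51, 23+46, …, 42+5, 61+0) = 69
r[10] = max(5+69, 6+56, 23+51, …, 61+5, 31+0) = 74
r[11] = max(5+74, 6+69, 23+56, …, 31+5, 44+0) = 79
r[12] = max(5+79, 6+74, 23+69, …, 44+5, 47+0) = 92
r[13] = max(5+92, 6+79, 23+74, …, 47+5, 55+0) = 97
Maximum revenue is $97.
Now minimize piece count subject to staying optimal: for each k, pieces[k] = 1 + min over i with p[i]+r[k−i]=r[k] of pieces[k−i].
pieces[10] = 4
pieces[11] = 5
pieces[12] = 4
pieces[13] = 5

5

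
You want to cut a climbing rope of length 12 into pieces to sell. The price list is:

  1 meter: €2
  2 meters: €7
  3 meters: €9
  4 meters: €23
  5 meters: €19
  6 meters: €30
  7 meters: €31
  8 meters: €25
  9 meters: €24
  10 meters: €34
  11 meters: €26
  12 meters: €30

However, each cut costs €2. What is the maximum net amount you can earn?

65

Build net[k] bottom-up: net[k] = max over allowed piece i of (p[i] + net[k−i]) − 2 per cut.
net[1] = 2
net[2] = max(2+2-2, 7+0) = 7
net[3] = max(2+7-2, 7+2-2, 9+0) = 9
net[4] = max(2+9-2, 7+7-2, 9+2-2, 23+0) = 23
net[5] = max(2+23-2, 7+9-2, 9+7-2, 23+2-2, 19+0) = 23
net[6] = max(2+23-2, 7+23-2, 9+9-2, 23+7-2, 19+2-2, 30+0) = 30
net[7] = max(2+30-2, 7+23-2, 9+23-2, …, 30+2-2, 31+0) = 31
net[8] = max(2+31-2, 7+30-2, 9+23-2, …, 31+2-2, 25+0) = 44
net[9] = max(2+44-2, 7+31-2, 9+30-2, …, 25+2-2, 24+0) = 44
net[10] = max(2+44-2, 7+44-2, 9+31-2, …, 24+2-2, 34+0) = 51
net[11] = max(2+51-2, 7+44-2, 9+44-2, …, 34+2-2, 26+0) = 52
net[12] = max(2+52-2, 7+51-2, 9+44-2, …, 26+2-2, 30+0) = 65
One optimal plan: pieces 4 + 4 + 4 (2 cuts) → €69 − €4 = €65.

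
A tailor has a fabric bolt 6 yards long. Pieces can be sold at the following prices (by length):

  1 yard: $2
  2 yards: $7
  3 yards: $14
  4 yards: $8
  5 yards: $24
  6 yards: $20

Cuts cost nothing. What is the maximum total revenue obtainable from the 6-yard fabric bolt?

28

Let best[k] be the best obtainable value from length k. For each k, try every first piece i and keep the best of price[i] + best[k−i].
best[1] = 2
best[2] = 7
best[3] = 14
best[4] = 16  (first piece 1, then best[3]=14)
best[5] = 24
best[6] = 28  (first piece 3, then best[3]=14)
One optimal cutting: 3 + 3 → $14 + $14 = $28.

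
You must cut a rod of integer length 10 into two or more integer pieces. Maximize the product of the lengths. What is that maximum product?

36

Fill P[k] for k=2..10: at each k try every first piece i and multiply by the better of (k−i) uncut or P[k−i].
P[2] = 1×max(1,0) = 1×1 = 1
P[3] = 1×max(2,1) = 1×2 = 2
P[4] = 2×max(2,1) = 2×2 = 4
P[5] = 2×max(3,2) = 2×3 = 6
P[6] = 3×max(3,2) = 3×3 = 9
P[7] = 2×max(5,6) = 2×6 = 12
P[8] = 2×max(6,9) = 2×9 = 18
P[9] = 3×max(6,9) = 3×9 = 27
P[10] = 2×max(8,18) = 2×18 = 36
One optimal split: 3 + 3 + 2 + 2; product 3×3×2×2 = 36.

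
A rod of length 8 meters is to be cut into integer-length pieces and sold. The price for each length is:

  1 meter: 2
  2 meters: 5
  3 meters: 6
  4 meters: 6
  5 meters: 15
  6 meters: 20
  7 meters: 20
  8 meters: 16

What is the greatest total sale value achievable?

Build best[k] bottom-up: best[k] = max over allowed piece i of (p[i] + best[k−i]).
best[1] = 2
best[2] = 5
best[3] = 7  (first piece 1, then best[2]=5)
best[4] = 10  (first piece 2, then best[2]=5)
best[5] = 15
best[6] = 20
best[7] = 22  (first piece 1, then best[6]=20)
best[8] = 25  (first piece 2, then best[6]=20)
One optimal cutting: 6 + 2 → 20 + 5 = 25.

25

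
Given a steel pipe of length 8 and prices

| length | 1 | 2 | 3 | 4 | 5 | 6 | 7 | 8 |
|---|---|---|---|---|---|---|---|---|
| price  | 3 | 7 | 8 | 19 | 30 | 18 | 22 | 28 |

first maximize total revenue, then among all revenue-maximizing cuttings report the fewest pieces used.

Consider every possible first cut. r[k] is the best of p[i]+r[k−i] over all sellable i≤k.
r[1] = 3
r[2] = max(3+3, 7+0) = 7
r[3] = max(3+7, 7+3, 8+0) = 10
r[4] = max(3+10, 7+7, 8+3, 19+0) = 19
r[5] = max(3+19, 7+10, 8+7, 19+3, 30+0) = 30
r[6] = max(3+30, 7+19, 8+10, 19+7, 30+3, 18+0) = 33
r[7] = max(3+33, 7+30, 8+19, …, 18+3, 22+0) = 37
r[8] = max(3+37, 7+33, 8+30, …, 22+3, 28+0) = 40
Maximum revenue is $40.
Now minimize piece count subject to staying optimal: for each k, pieces[k] = 1 + min over i with p[i]+r[k−i]=r[k] of pieces[k−i].
pieces[5] = 1
pieces[6] = 2
pieces[7] = 2
pieces[8] = 3

3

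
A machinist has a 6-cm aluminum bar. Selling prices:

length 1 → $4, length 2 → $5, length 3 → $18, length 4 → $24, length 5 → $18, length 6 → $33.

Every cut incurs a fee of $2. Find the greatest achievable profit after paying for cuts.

34

Build r[k] bottom-up: r[k] = max over allowed piece i of (p[i] + r[k−i]) − 2 per cut.
r[1] = 4
r[2] = 6  (first piece 1, then r[1]=4)
r[3] = 18
r[4] = 24
r[5] = 26  (first piece 1, then r[4]=24)
r[6] = 34  (first piece 3, then r[3]=18)
One optimal plan: pieces 3 + 3 (1 cut) → $36 − $2 = $34.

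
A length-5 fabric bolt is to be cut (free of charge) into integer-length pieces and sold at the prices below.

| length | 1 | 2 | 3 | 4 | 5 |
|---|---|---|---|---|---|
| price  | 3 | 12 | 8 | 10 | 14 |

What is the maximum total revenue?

27

Consider every possible first cut. r[k] is the best of p[i]+r[k−i] over all sellable i≤k.
r[1] = 3
r[2] = 12
r[3] = 15  (first piece 1, then r[2]=12)
r[4] = 24  (first piece 2, then r[2]=12)
r[5] = 27  (first piece 1, then r[4]=24)
One optimal cutting: 2 + 2 + 1 → $12 + $12 + $3 = $27.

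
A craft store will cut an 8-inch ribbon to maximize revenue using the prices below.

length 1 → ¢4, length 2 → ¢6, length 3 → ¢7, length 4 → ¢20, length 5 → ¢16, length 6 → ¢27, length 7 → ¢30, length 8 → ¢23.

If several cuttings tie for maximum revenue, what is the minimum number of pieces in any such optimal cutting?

2

Consider every possible first cut. r[k] is the best of p[i]+r[k−i] over all sellable i≤k.
r[1] = 4
r[2] = 8  (first piece 1, then r[1]=4)
r[3] = 12  (first piece 1, then r[2]=8)
r[4] = 20
r[5] = 24  (first piece 1, then r[4]=20)
r[6] = 28  (first piece 1, then r[5]=24)
r[7] = 32  (first piece 1, then r[6]=28)
r[8] = 40  (first piece 4, then r[4]=20)
Maximum revenue is ¢40.
Now minimize piece count subject to staying optimal: for each k, pieces[k] = 1 + min over i with p[i]+r[k−i]=r[k] of pieces[k−i].
pieces[5] = 2
pieces[6] = 3
pieces[7] = 4
pieces[8] = 2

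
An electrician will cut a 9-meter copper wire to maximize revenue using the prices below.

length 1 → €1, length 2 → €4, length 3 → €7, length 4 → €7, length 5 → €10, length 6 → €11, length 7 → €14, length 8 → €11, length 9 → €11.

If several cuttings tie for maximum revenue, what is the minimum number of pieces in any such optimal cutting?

Let r[k] be the best obtainable value from length k. For each k, try every first piece i and keep the best of price[i] + r[k−i].
r[1] = 1
r[2] = max(1+1, 4+0) = 4
r[3] = max(1+4, 4+1, 7+0) = 7
r[4] = max(1+7, 4+4, 7+1, 7+0) = 8
r[5] = max(1+8, 4+7, 7+4, 7+1, 10+0) = 11
r[6] = max(1+11, 4+8, 7+7, 7+4, 10+1, 11+0) = 14
r[7] = max(1+14, 4+11, 7+8, …, 11+1, 14+0) = 15
r[8] = max(1+15, 4+14, 7+11, …, 14+1, 11+0) = 18
r[9] = max(1+18, 4+15, 7+14, …, 11+1, 11+0) = 21
Maximum revenue is €21.
Now minimize piece count subject to staying optimal: for each k, pieces[k] = 1 + min over i with p[i]+r[k−i]=r[k] of pieces[k−i].
pieces[6] = 2
pieces[7] = 3
pieces[8] = 3
pieces[9] = 3

3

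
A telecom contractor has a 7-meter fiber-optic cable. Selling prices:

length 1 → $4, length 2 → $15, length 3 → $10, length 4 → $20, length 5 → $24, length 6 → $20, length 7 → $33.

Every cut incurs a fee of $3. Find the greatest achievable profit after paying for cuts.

40

Consider every possible first cut. v[k] is the best of p[i]+v[k−i] over all sellable i≤k, charging 3 whenever i<k.
v[1] = 4
v[2] = max(4+4-3, 15+0) = 15
v[3] = max(4+15-3, 15+4-3, 10+0) = 16
v[4] = max(4+16-3, 15+15-3, 10+4-3, 20+0) = 27
v[5] = max(4+27-3, 15+16-3, 10+15-3, 20+4-3, 24+0) = 28
v[6] = max(4+28-3, 15+27-3, 10+16-3, 20+15-3, 24+4-3, 20+0) = 39
v[7] = max(4+39-3, 15+28-3, 10+27-3, …, 20+4-3, 33+0) = 40
One optimal plan: pieces 2 + 2 + 2 + 1 (3 cuts) → $49 − $9 = $40.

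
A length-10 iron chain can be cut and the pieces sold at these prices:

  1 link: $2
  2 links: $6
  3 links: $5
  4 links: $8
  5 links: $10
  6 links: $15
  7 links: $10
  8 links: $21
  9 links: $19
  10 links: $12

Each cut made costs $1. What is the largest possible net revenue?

Let v[k] be the best obtainable value from length k. For each k, try every first piece i and keep the best of price[i] + v[k−i] minus the 1 cut fee when i<k.
v[1] = 2
v[2] = max(2+2-1, 6+0) = 6
v[3] = max(2+6-1, 6+2-1, 5+0) = 7
v[4] = max(2+7-1, 6+6-1, 5+2-1, 8+0) = 11
v[5] = max(2+11-1, 6+7-1, 5+6-1, 8+2-1, 10+0) = 12
v[6] = max(2+12-1, 6+11-1, 5+7-1, 8+6-1, 10+2-1, 15+0) = 16
v[7] = max(2+16-1, 6+12-1, 5+11-1, …, 15+2-1, 10+0) = 17
v[8] = max(2+17-1, 6+16-1, 5+12-1, …, 10+2-1, 21+0) = 21
v[9] = max(2+21-1, 6+17-1, 5+16-1, …, 21+2-1, 19+0) = 22
v[10] = max(2+22-1, 6+21-1, 5+17-1, …, 19+2-1, 12+0) = 26
One optimal plan: pieces 2 + 2 + 2 + 2 + 2 (4 cuts) → $30 − $4 = $26.

26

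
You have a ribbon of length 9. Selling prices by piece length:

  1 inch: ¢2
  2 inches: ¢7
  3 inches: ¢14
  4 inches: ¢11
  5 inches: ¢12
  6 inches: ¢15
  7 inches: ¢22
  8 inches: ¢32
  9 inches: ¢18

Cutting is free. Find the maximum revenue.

42

Build R[k] bottom-up: R[k] = max over allowed piece i of (p[i] + R[k−i]).
R[1] = 2
R[2] = 7
R[3] = 14
R[4] = 16  (first piece 1, then R[3]=14)
R[5] = 21  (first piece 2, then R[3]=14)
R[6] = 28  (first piece 3, then R[3]=14)
R[7] = 30  (first piece 1, then R[6]=28)
R[8] = 35  (first piece 2, then R[6]=28)
R[9] = 42  (first piece 3, then R[6]=28)
One optimal cutting: 3 + 3 + 3 → ¢14 + ¢14 + ¢14 = ¢42.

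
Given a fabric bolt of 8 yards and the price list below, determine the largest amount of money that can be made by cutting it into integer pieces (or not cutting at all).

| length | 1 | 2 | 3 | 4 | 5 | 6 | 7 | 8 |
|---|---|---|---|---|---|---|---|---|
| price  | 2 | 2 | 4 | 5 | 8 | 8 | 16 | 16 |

Consider every possible first cut. R[k] is the best of p[i]+R[k−i] over all sellable i≤k.
R[1] = 2
R[2] = 4  (first piece 1, then R[1]=2)
R[3] = 6  (first piece 1, then R[2]=4)
R[4] = 8  (first piece 1, then R[3]=6)
R[5] = 10  (first piece 1, then R[4]=8)
R[6] = 12  (first piece 1, then R[5]=10)
R[7] = 16
R[8] = 18  (first piece 1, then R[7]=16)
One optimal cutting: 7 + 1 → $16 + $2 = $18.

18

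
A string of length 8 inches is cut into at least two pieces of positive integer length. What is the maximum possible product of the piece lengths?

18

Define g[k] = max over 1≤i<k of i · max(k−i, g[k−i]); the inner max lets the remainder stay uncut if that's better.
Small cases: g[2]=1, g[3]=2.
g[4] = 2*max(2,1) = 2*2 = 4
g[5] = 2*max(3,2) = 2*3 = 6
g[6] = 3*max(3,2) = 3*3 = 9
g[7] = 2*max(5,6) = 2*6 = 12
g[8] = 2*max(6,9) = 2*9 = 18
One optimal split: 3 + 3 + 2; product 3*3*2 = 18.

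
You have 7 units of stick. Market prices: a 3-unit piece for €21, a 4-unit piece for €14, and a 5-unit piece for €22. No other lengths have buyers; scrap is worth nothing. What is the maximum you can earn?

Build f[k] bottom-up: f[k] = max over allowed piece i of (p[i] + f[k−i]).
f[1] = 0
f[2] = 0
f[3] = 21
f[4] = max(21+0, 14+0) = 21
f[5] = max(21+0, 14+0, 22+0) = 22
f[6] = max(21+21, 14+0, 22+0) = 42
f[7] = max(21+21, 14+21, 22+0) = 42
One optimal cutting: pieces 3 + 3 with 1 unit of scrap → €42.

42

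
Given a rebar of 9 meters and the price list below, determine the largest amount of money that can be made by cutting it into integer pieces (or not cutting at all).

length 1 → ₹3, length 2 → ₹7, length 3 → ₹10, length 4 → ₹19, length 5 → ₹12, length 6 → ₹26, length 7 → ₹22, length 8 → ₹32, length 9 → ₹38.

41

Consider every possible first cut. v[k] is the best of p[i]+v[k−i] over all sellable i≤k.
v[1] = 3
v[2] = 7
v[3] = 10  (first piece 1, then v[2]=7)
v[4] = 19
v[5] = 22  (first piece 1, then v[4]=19)
v[6] = 26  (first piece 2, then v[4]=19)
v[7] = 29  (first piece 1, then v[6]=26)
v[8] = 38  (first piece 4, then v[4]=19)
v[9] = 41  (first piece 1, then v[8]=38)
One optimal cutting: 4 + 4 + 1 → ₹19 + ₹19 + ₹3 = ₹41.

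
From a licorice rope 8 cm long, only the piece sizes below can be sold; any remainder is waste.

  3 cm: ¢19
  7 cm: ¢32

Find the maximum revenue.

Build best[k] bottom-up: best[k] = max over allowed piece i of (p[i] + best[k−i]).
best[1] = 0
best[2] = 0
best[3] = 19
best[4] = 19
best[5] = 19
best[6] = 38  (first piece 3, then best[3]=19)
best[7] = max(19+19, 32+0) = 38
best[8] = max(19+19, 32+0) = 38
One optimal cutting: pieces 3 + 3 with 2 cm of scrap → ¢38.

38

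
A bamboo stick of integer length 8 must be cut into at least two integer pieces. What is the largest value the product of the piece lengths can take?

18

Define P[k] = max over 1≤i<k of i · max(k−i, P[k−i]); the inner max lets the remainder stay uncut if that's better.
P[2] = 1*max(1,0) = 1*1 = 1
P[3] = max(1*2, 2*1) = 2
P[4] = max(1*3, 2*2, 3*1) = 4
P[5] = max(1*4, 2*3, 3*2, 4*1) = 6
P[6] = max(1*6, 2*4, 3*3, 4*2, 5*1) = 9
P[7] = max(1*9, 2*6, 3*4, 4*3, 5*2, 6*1) = 12
P[8] = max(1*12, 2*9, 3*6, …, 6*2, 7*1) = 18
One optimal split: 3 + 3 + 2; product 3*3*2 = 18.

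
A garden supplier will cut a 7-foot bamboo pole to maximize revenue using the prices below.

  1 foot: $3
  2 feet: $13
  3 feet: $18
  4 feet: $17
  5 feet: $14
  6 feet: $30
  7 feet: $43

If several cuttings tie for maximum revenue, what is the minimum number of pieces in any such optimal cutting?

3

Let r[k] be the best obtainable value from length k. For each k, try every first piece i and keep the best of price[i] + r[k−i].
r[1] = 3
r[2] = 13
r[3] = 18
r[4] = 26  (first piece 2, then r[2]=13)
r[5] = 31  (first piece 2, then r[3]=18)
r[6] = 39  (first piece 2, then r[4]=26)
r[7] = 44  (first piece 2, then r[5]=31)
Maximum revenue is $44.
Now minimize piece count subject to staying optimal: for each k, pieces[k] = 1 + min over i with p[i]+r[k−i]=r[k] of pieces[k−i].
pieces[4] = 2
pieces[5] = 2
pieces[6] = 3
pieces[7] = 3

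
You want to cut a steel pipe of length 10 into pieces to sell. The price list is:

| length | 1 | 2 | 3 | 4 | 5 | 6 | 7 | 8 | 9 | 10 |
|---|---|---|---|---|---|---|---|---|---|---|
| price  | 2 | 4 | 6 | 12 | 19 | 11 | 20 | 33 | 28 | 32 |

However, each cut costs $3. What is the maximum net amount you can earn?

Build net[k] bottom-up: net[k] = max over allowed piece i of (p[i] + net[k−i]) − 3 per cut.
net[1] = 2
net[2] = max(2+2-3, 4+0) = 4
net[3] = max(2+4-3, 4+2-3, 6+0) = 6
net[4] = max(2+6-3, 4+4-3, 6+2-3, 12+0) = 12
net[5] = max(2+12-3, 4+6-3, 6+4-3, 12+2-3, 19+0) = 19
net[6] = max(2+19-3, 4+12-3, 6+6-3, 12+4-3, 19+2-3, 11+0) = 18
net[7] = max(2+18-3, 4+19-3, 6+12-3, …, 11+2-3, 20+0) = 20
net[8] = max(2+20-3, 4+18-3, 6+19-3, …, 20+2-3, 33+0) = 33
net[9] = max(2+33-3, 4+20-3, 6+18-3, …, 33+2-3, 28+0) = 32
net[10] = max(2+32-3, 4+33-3, 6+20-3, …, 28+2-3, 32+0) = 35
One optimal plan: pieces 5 + 5 (1 cut) → $38 − $3 = $35.

35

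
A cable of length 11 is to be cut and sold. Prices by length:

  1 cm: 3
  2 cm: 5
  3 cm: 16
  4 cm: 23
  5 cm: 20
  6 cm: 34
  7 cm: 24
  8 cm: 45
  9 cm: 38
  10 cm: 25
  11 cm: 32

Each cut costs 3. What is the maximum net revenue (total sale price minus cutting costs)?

Consider every possible first cut. r[k] is the best of p[i]+r[k−i] over all sellable i≤k, charging 3 whenever i<k.
r[1] = 3
r[2] = max(3+3-3, 5+0) = 5
r[3] = max(3+5-3, 5+3-3, 16+0) = 16
r[4] = max(3+16-3, 5+5-3, 16+3-3, 23+0) = 23
r[5] = max(3+23-3, 5+16-3, 16+5-3, 23+3-3, 20+0) = 23
r[6] = max(3+23-3, 5+23-3, 16+16-3, 23+5-3, 20+3-3, 34+0) = 34
r[7] = max(3+34-3, 5+23-3, 16+23-3, …, 34+3-3, 24+0) = 36
r[8] = max(3+36-3, 5+34-3, 16+23-3, …, 24+3-3, 45+0) = 45
r[9] = max(3+45-3, 5+36-3, 16+34-3, …, 45+3-3, 38+0) = 47
r[10] = max(3+47-3, 5+45-3, 16+36-3, …, 38+3-3, 25+0) = 54
r[11] = max(3+54-3, 5+47-3, 16+45-3, …, 25+3-3, 32+0) = 58
One optimal plan: pieces 8 + 3 (1 cut) → 61 − 3 = 58.

58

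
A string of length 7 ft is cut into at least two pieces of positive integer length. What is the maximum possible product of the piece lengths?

Define P[k] = max over 1≤i<k of i · max(k−i, P[k−i]); the inner max lets the remainder stay uncut if that's better.
P[2] = 1×max(1,0) = 1×1 = 1
P[3] = max(1×2, 2×1) = 2
P[4] = max(1×3, 2×2, 3×1) = 4
P[5] = max(1×4, 2×3, 3×2, 4×1) = 6
P[6] = max(1×6, 2×4, 3×3, 4×2, 5×1) = 9
P[7] = max(1×9, 2×6, 3×4, 4×3, 5×2, 6×1) = 12
One optimal split: 3 + 2 + 2; product 3×2×2 = 12.

12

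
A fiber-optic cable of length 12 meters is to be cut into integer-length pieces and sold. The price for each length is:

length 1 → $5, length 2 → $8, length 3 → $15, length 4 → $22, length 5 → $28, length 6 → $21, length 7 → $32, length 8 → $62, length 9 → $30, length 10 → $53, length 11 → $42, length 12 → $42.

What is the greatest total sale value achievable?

84

Let v[k] be the best obtainable value from length k. For each k, try every first piece i and keep the best of price[i] + v[k−i].
v[1] = 5
v[2] = 10  (first piece 1, then v[1]=5)
v[3] = 15  (first piece 1, then v[2]=10)
v[4] = 22
v[5] = 28
v[6] = 33  (first piece 1, then v[5]=28)
v[7] = 38  (first piece 1, then v[6]=33)
v[8] = 62
v[9] = 67  (first piece 1, then v[8]=62)
v[10] = 72  (first piece 1, then v[9]=67)
v[11] = 77  (first piece 1, then v[10]=72)
v[12] = 84  (first piece 4, then v[8]=62)
One optimal cutting: 8 + 4 → $62 + $22 = $84.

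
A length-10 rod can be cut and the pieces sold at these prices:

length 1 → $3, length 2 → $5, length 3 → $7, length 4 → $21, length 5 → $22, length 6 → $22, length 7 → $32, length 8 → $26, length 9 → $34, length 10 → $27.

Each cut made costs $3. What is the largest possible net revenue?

41

Consider every possible first cut. r[k] is the best of p[i]+r[k−i] over all sellable i≤k, charging 3 whenever i<k.
r[1] = 3
r[2] = 5
r[3] = 7
r[4] = 21
r[5] = 22
r[6] = 23  (first piece 2, then r[4]=21)
r[7] = 32
r[8] = 39  (first piece 4, then r[4]=21)
r[9] = 40  (first piece 4, then r[5]=22)
r[10] = 41  (first piece 2, then r[8]=39)
One optimal plan: pieces 4 + 4 + 2 (2 cuts) → $47 − $6 = $41.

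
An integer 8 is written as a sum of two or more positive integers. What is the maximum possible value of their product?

Let g[k] be the best product for length k (with at least one cut). For each first piece i, the rest contributes max(k−i, g[k−i]).
g[2] = 1×max(1,0) = 1×1 = 1
g[3] = 1×max(2,1) = 1×2 = 2
g[4] = 2×max(2,1) = 2×2 = 4
g[5] = 2×max(3,2) = 2×3 = 6
g[6] = 3×max(3,2) = 3×3 = 9
g[7] = 2×max(5,6) = 2×6 = 12
g[8] = 2×max(6,9) = 2×9 = 18
One optimal split: 3 + 3 + 2; product 3×3×2 = 18.

18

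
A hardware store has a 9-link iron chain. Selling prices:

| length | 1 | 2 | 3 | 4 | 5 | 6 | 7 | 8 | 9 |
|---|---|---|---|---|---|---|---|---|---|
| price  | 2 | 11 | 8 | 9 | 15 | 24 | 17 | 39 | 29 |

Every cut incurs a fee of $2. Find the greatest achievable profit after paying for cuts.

39

Build v[k] bottom-up: v[k] = max over allowed piece i of (p[i] + v[k−i]) − 2 per cut.
v[1] = 2
v[2] = max(2+2-2, 11+0) = 11
v[3] = max(2+11-2, 11+2-2, 8+0) = 11
v[4] = max(2+11-2, 11+11-2, 8+2-2, 9+0) = 20
v[5] = max(2+20-2, 11+11-2, 8+11-2, 9+2-2, 15+0) = 20
v[6] = max(2+20-2, 11+20-2, 8+11-2, 9+11-2, 15+2-2, 24+0) = 29
v[7] = max(2+29-2, 11+20-2, 8+20-2, …, 24+2-2, 17+0) = 29
v[8] = max(2+29-2, 11+29-2, 8+20-2, …, 17+2-2, 39+0) = 39
v[9] = max(2+39-2, 11+29-2, 8+29-2, …, 39+2-2, 29+0) = 39
One optimal plan: pieces 8 + 1 (1 cut) → $41 − $2 = $39.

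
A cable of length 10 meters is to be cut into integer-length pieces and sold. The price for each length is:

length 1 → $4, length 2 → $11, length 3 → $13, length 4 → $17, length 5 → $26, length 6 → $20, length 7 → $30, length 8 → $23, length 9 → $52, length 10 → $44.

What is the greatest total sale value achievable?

Consider every possible first cut. v[k] is the best of p[i]+v[k−i] over all sellable i≤k.
v[1] = 4
v[2] = max(4+4, 11+0) = 11
v[3] = max(4+11, 11+4, 13+0) = 15
v[4] = max(4+15, 11+11, 13+4, 17+0) = 22
v[5] = max(4+22, 11+15, 13+11, 17+4, 26+0) = 26
v[6] = max(4+26, 11+22, 13+15, 17+11, 26+4, 20+0) = 33
v[7] = max(4+33, 11+26, 13+22, …, 20+4, 30+0) = 37
v[8] = max(4+37, 11+33, 13+26, …, 30+4, 23+0) = 44
v[9] = max(4+44, 11+37, 13+33, …, 23+4, 52+0) = 52
v[10] = max(4+52, 11+44, 13+37, …, 52+4, 44+0) = 56
One optimal cutting: 9 + 1 → $52 + $4 = $56.

56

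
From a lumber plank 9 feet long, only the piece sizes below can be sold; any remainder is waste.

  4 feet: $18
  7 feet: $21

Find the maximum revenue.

36

Consider every possible first cut. f[k] is the best of p[i]+f[k−i] over all sellable i≤k.
f[1] = 0
f[2] = 0
f[3] = 0
f[4] = 18
f[5] = 18
f[6] = 18
f[7] = 21
f[8] = 36  (first piece 4, then f[4]=18)
f[9] = 36
One optimal cutting: pieces 4 + 4 with 1 foot of scrap → $36.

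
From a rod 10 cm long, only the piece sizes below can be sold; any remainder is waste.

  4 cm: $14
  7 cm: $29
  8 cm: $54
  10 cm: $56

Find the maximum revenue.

56

Build best[k] bottom-up: best[k] = max over allowed piece i of (p[i] + best[k−i]).
best[1] = 0
best[2] = 0
best[3] = 0
best[4] = 14
best[5] = 14
best[6] = 14
best[7] = max(14+0, 29+0) = 29
best[8] = max(14+14, 29+0, 54+0) = 54
best[9] = max(14+14, 29+0, 54+0) = 54
best[10] = max(14+14, 29+0, 54+0, 56+0) = 56
One optimal cutting: 10 → $56.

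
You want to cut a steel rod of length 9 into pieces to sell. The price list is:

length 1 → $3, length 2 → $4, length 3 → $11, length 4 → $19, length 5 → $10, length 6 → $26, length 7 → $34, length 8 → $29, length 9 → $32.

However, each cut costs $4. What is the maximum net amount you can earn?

Consider every possible first cut. r[k] is the best of p[i]+r[k−i] over all sellable i≤k, charging 4 whenever i<k.
r[1] = 3
r[2] = 4
r[3] = 11
r[4] = 19
r[5] = 18  (first piece 1, then r[4]=19)
r[6] = 26
r[7] = 34
r[8] = 34  (first piece 4, then r[4]=19)
r[9] = 34  (first piece 2, then r[7]=34)
One optimal plan: pieces 7 + 2 (1 cut) → $38 − $4 = $34.

34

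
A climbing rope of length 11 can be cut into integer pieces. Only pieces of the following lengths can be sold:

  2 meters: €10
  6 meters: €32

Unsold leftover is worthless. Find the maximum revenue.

Consider every possible first cut. r[k] is the best of p[i]+r[k−i] over all sellable i≤k.
r[1] = 0
r[2] = 10
r[3] = 10
r[4] = 20  (first piece 2, then r[2]=10)
r[5] = 20
r[6] = 32
r[7] = 32
r[8] = 42  (first piece 2, then r[6]=32)
r[9] = 42
r[10] = 52  (first piece 2, then r[8]=42)
r[11] = 52
One optimal cutting: pieces 6 + 2 + 2 with 1 meter of scrap → €52.

52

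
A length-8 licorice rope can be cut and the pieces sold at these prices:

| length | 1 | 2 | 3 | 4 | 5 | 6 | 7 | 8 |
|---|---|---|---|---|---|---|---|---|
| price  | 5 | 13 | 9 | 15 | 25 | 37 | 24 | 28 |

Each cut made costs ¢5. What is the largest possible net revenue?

45

Let net[k] be the best obtainable value from length k. For each k, try every first piece i and keep the best of price[i] + net[k−i] minus the 5 cut fee when i<k.
net[1] = 5
net[2] = max(5+5-5, 13+0) = 13
net[3] = max(5+13-5, 13+5-5, 9+0) = 13
net[4] = max(5+13-5, 13+13-5, 9+5-5, 15+0) = 21
net[5] = max(5+21-5, 13+13-5, 9+13-5, 15+5-5, 25+0) = 25
net[6] = max(5+25-5, 13+21-5, 9+13-5, 15+13-5, 25+5-5, 37+0) = 37
net[7] = max(5+37-5, 13+25-5, 9+21-5, …, 37+5-5, 24+0) = 37
net[8] = max(5+37-5, 13+37-5, 9+25-5, …, 24+5-5, 28+0) = 45
One optimal plan: pieces 6 + 2 (1 cut) → ¢50 − ¢5 = ¢45.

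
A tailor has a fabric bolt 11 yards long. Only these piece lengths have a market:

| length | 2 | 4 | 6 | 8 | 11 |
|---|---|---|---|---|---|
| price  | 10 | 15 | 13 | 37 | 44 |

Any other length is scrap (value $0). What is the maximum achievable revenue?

Build best[k] bottom-up: best[k] = max over allowed piece i of (p[i] + best[k−i]).
best[1] = 0
best[2] = 10
best[3] = 10
best[4] = max(10+10, 15+0) = 20
best[5] = max(10+10, 15+0) = 20
best[6] = max(10+20, 15+10, 13+0) = 30
best[7] = max(10+20, 15+10, 13+0) = 30
best[8] = max(10+30, 15+20, 13+10, 37+0) = 40
best[9] = max(10+30, 15+20, 13+10, 37+0) = 40
best[10] = max(10+40, 15+30, 13+20, 37+10) = 50
best[11] = max(10+40, 15+30, 13+20, 37+10, 44+0) = 50
One optimal cutting: pieces 2 + 2 + 2 + 2 + 2 with 1 yard of scrap → $50.

50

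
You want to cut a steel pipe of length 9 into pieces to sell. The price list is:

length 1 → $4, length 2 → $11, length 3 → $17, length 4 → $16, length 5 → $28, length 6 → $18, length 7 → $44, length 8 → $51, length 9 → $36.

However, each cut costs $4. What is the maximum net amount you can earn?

51

Consider every possible first cut. net[k] is the best of p[i]+net[k−i] over all sellable i≤k, charging 4 whenever i<k.
net[1] = 4
net[2] = 11
net[3] = 17
net[4] = 18  (first piece 2, then net[2]=11)
net[5] = 28
net[6] = 30  (first piece 3, then net[3]=17)
net[7] = 44
net[8] = 51
net[9] = 51  (first piece 1, then net[8]=51)
One optimal plan: pieces 8 + 1 (1 cut) → $55 − $4 = $51.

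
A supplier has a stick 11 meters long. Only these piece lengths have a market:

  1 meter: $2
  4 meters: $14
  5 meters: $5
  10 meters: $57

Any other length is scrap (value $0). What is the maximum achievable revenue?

59

Consider every possible first cut. r[k] is the best of p[i]+r[k−i] over all sellable i≤k.
r[1] = 2
r[2] = 4  (first piece 1, then r[1]=2)
r[3] = 6  (first piece 1, then r[2]=4)
r[4] = max(2+6, 14+0) = 14
r[5] = max(2+14, 14+2, 5+0) = 16
r[6] = max(2+16, 14+4, 5+2) = 18
r[7] = max(2+18, 14+6, 5+4) = 20
r[8] = max(2+20, 14+14, 5+6) = 28
r[9] = max(2+28, 14+16, 5+14) = 30
r[10] = max(2+30, 14+18, 5+16, 57+0) = 57
r[11] = max(2+57, 14+20, 5+18, 57+2) = 59
One optimal cutting: 10 + 1 → $59.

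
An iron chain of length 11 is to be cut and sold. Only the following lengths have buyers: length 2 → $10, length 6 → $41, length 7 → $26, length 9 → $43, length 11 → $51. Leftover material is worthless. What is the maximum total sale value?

61

Let best[k] be the best obtainable value from length k. For each k, try every first piece i and keep the best of price[i] + best[k−i].
best[1] = 0
best[2] = 10
best[3] = 10
best[4] = 20  (first piece 2, then best[2]=10)
best[5] = 20
best[6] = max(10+20, 41+0) = 41
best[7] = max(10+20, 41+0, 26+0) = 41
best[8] = max(10+41, 41+10, 26+0) = 51
best[9] = max(10+41, 41+10, 26+10, 43+0) = 51
best[10] = max(10+51, 41+20, 26+10, 43+0) = 61
best[11] = max(10+51, 41+20, 26+20, 43+10, 51+0) = 61
One optimal cutting: pieces 6 + 2 + 2 with 1 link of scrap → $61.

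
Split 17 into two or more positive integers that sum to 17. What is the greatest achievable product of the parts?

Define prod[k] = max over 1≤i<k of i · max(k−i, prod[k−i]); the inner max lets the remainder stay uncut if that's better.
prod[2] = 1*max(1,0) = 1*1 = 1
prod[3] = max(1*2, 2*1) = 2
prod[4] = max(1*3, 2*2, 3*1) = 4
prod[5] = max(1*4, 2*3, 3*2, 4*1) = 6
prod[6] = max(1*6, 2*4, 3*3, 4*2, 5*1) = 9
prod[7] = max(1*9, 2*6, 3*4, 4*3, 5*2, 6*1) = 12
prod[8] = max(1*12, 2*9, 3*6, …, 6*2, 7*1) = 18
prod[9] = max(1*18, 2*12, 3*9, …, 7*2, 8*1) = 27
prod[10] = max(1*27, 2*18, 3*12, …, 8*2, 9*1) = 36
prod[11] = max(1*36, 2*27, 3*18, …, 9*2, 10*1) = 54
prod[12] = max(1*54, 2*36, 3*27, …, 10*2, 11*1) = 81
prod[13] = max(1*81, 2*54, 3*36, …, 11*2, 12*1) = 108
prod[14] = max(1*108, 2*81, 3*54, …, 12*2, 13*1) = 162
prod[15] = max(1*162, 2*108, 3*81, …, 13*2, 14*1) = 243
prod[16] = max(1*243, 2*162, 3*108, …, 14*2, 15*1) = 324
prod[17] = max(1*324, 2*243, 3*162, …, 15*2, 16*1) = 486
One optimal split: 3 + 3 + 3 + 3 + 3 + 2; product 3*3*3*3*3*2 = 486.

486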